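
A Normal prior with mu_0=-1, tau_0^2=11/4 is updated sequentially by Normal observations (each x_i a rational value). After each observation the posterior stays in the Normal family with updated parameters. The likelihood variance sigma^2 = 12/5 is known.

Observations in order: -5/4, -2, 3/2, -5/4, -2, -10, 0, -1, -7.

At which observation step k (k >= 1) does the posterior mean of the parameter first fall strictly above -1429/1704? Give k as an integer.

obs 1: x=-5/4 → posterior Normal(-467/412, 132/103)
obs 2: x=-2 → posterior Normal(-907/632, 66/79)
obs 3: x=3/2 → posterior Normal(-577/852, 44/71)
obs 4: x=-5/4 → posterior Normal(-213/268, 33/67)
obs 5: x=-2 → posterior Normal(-1, 132/323)
obs 6: x=-10 → posterior Normal(-97/42, 22/63)
obs 7: x=0 → posterior Normal(-873/433, 132/433)
obs 8: x=-1 → posterior Normal(-116/61, 33/122)
obs 9: x=-7 → posterior Normal(-1313/543, 44/181)

k = 3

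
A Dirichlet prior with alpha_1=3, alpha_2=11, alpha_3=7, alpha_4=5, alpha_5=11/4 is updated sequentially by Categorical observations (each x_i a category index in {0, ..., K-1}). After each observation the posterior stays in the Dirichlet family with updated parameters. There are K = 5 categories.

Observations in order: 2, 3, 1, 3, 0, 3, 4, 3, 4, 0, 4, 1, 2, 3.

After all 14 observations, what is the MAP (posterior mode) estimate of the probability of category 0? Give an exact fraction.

16/151

obs 1: x=2 → posterior Dirichlet(3, 11, 8, 5, 11/4)
obs 2: x=3 → posterior Dirichlet(3, 11, 8, 6, 11/4)
obs 3: x=1 → posterior Dirichlet(3, 12, 8, 6, 11/4)
obs 4: x=3 → posterior Dirichlet(3, 12, 8, 7, 11/4)
obs 5: x=0 → posterior Dirichlet(4, 12, 8, 7, 11/4)
obs 6: x=3 → posterior Dirichlet(4, 12, 8, 8, 11/4)
obs 7: x=4 → posterior Dirichlet(4, 12, 8, 8, 15/4)
obs 8: x=3 → posterior Dirichlet(4, 12, 8, 9, 15/4)
obs 9: x=4 → posterior Dirichlet(4, 12, 8, 9, 19/4)
obs 10: x=0 → posterior Dirichlet(5, 12, 8, 9, 19/4)
obs 11: x=4 → posterior Dirichlet(5, 12, 8, 9, 23/4)
obs 12: x=1 → posterior Dirichlet(5, 13, 8, 9, 23/4)
obs 13: x=2 → posterior Dirichlet(5, 13, 9, 9, 23/4)
obs 14: x=3 → posterior Dirichlet(5, 13, 9, 10, 23/4)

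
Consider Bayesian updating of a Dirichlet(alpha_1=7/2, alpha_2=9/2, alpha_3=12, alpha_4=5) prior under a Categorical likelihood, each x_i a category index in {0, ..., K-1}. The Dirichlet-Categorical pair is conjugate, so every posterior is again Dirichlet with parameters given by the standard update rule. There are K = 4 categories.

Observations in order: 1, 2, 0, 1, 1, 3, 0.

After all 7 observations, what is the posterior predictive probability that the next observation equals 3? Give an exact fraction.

obs 1: x=1 → posterior Dirichlet(7/2, 11/2, 12, 5)
obs 2: x=2 → posterior Dirichlet(7/2, 11/2, 13, 5)
obs 3: x=0 → posterior Dirichlet(9/2, 11/2, 13, 5)
obs 4: x=1 → posterior Dirichlet(9/2, 13/2, 13, 5)
obs 5: x=1 → posterior Dirichlet(9/2, 15/2, 13, 5)
obs 6: x=3 → posterior Dirichlet(9/2, 15/2, 13, 6)
obs 7: x=0 → posterior Dirichlet(11/2, 15/2, 13, 6)

3/16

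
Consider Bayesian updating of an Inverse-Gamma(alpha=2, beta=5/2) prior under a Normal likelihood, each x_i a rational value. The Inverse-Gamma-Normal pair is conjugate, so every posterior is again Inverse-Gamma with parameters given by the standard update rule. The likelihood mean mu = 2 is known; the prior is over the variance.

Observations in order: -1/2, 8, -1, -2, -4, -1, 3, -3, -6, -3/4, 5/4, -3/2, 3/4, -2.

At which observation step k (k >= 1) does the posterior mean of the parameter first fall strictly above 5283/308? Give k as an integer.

k = 9

obs 1: x=-1/2 → posterior Inverse-Gamma(5/2, 45/8)
obs 2: x=8 → posterior Inverse-Gamma(3, 189/8)
obs 3: x=-1 → posterior Inverse-Gamma(7/2, 225/8)
obs 4: x=-2 → posterior Inverse-Gamma(4, 289/8)
obs 5: x=-4 → posterior Inverse-Gamma(9/2, 433/8)
obs 6: x=-1 → posterior Inverse-Gamma(5, 469/8)
obs 7: x=3 → posterior Inverse-Gamma(11/2, 473/8)
obs 8: x=-3 → posterior Inverse-Gamma(6, 573/8)
obs 9: x=-6 → posterior Inverse-Gamma(13/2, 829/8)
obs 10: x=-3/4 → posterior Inverse-Gamma(7, 3437/32)
obs 11: x=5/4 → posterior Inverse-Gamma(15/2, 1723/16)
obs 12: x=-3/2 → posterior Inverse-Gamma(8, 1821/16)
obs 13: x=3/4 → posterior Inverse-Gamma(17/2, 3667/32)
obs 14: x=-2 → posterior Inverse-Gamma(9, 3923/32)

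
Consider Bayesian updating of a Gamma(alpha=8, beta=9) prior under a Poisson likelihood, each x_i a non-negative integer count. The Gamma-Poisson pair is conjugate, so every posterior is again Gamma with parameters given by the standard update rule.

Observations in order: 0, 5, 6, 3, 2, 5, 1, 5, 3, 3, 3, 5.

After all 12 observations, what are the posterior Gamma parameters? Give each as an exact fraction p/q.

obs 1: x=0 → posterior Gamma(8, 10)
obs 2: x=5 → posterior Gamma(13, 11)
obs 3: x=6 → posterior Gamma(19, 12)
obs 4: x=3 → posterior Gamma(22, 13)
obs 5: x=2 → posterior Gamma(24, 14)
obs 6: x=5 → posterior Gamma(29, 15)
obs 7: x=1 → posterior Gamma(30, 16)
obs 8: x=5 → posterior Gamma(35, 17)
obs 9: x=3 → posterior Gamma(38, 18)
obs 10: x=3 → posterior Gamma(41, 19)
obs 11: x=3 → posterior Gamma(44, 20)
obs 12: x=5 → posterior Gamma(49, 21)

alpha=49, beta=21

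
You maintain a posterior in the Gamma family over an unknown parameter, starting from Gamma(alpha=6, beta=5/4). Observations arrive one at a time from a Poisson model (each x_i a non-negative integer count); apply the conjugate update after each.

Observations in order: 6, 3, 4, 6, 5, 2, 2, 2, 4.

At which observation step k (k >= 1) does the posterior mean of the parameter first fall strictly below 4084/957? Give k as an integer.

k = 7

obs 1: x=6 → posterior Gamma(12, 9/4)
obs 2: x=3 → posterior Gamma(15, 13/4)
obs 3: x=4 → posterior Gamma(19, 17/4)
obs 4: x=6 → posterior Gamma(25, 21/4)
obs 5: x=5 → posterior Gamma(30, 25/4)
obs 6: x=2 → posterior Gamma(32, 29/4)
obs 7: x=2 → posterior Gamma(34, 33/4)
obs 8: x=2 → posterior Gamma(36, 37/4)
obs 9: x=4 → posterior Gamma(40, 41/4)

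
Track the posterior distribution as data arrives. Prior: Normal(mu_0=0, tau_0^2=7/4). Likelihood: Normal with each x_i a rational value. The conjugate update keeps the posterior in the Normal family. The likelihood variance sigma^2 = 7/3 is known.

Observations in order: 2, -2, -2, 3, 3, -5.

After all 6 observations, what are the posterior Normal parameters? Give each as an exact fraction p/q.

mu_0=-3/22, tau_0^2=7/22

obs 1: x=2 → posterior Normal(6/7, 1)
obs 2: x=-2 → posterior Normal(0, 7/10)
obs 3: x=-2 → posterior Normal(-6/13, 7/13)
obs 4: x=3 → posterior Normal(3/16, 7/16)
obs 5: x=3 → posterior Normal(12/19, 7/19)
obs 6: x=-5 → posterior Normal(-3/22, 7/22)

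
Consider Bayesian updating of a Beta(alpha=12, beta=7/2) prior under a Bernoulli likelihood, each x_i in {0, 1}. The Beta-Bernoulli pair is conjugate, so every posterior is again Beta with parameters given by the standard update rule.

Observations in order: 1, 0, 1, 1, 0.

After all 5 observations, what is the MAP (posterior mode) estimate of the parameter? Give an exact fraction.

obs 1: x=1 → posterior Beta(13, 7/2)
obs 2: x=0 → posterior Beta(13, 9/2)
obs 3: x=1 → posterior Beta(14, 9/2)
obs 4: x=1 → posterior Beta(15, 9/2)
obs 5: x=0 → posterior Beta(15, 11/2)

28/37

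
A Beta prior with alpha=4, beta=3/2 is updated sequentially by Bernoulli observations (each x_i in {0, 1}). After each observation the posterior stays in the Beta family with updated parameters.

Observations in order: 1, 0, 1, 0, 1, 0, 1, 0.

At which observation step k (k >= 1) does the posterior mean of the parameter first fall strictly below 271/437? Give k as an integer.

obs 1: x=1 → posterior Beta(5, 3/2)
obs 2: x=0 → posterior Beta(5, 5/2)
obs 3: x=1 → posterior Beta(6, 5/2)
obs 4: x=0 → posterior Beta(6, 7/2)
obs 5: x=1 → posterior Beta(7, 7/2)
obs 6: x=0 → posterior Beta(7, 9/2)
obs 7: x=1 → posterior Beta(8, 9/2)
obs 8: x=0 → posterior Beta(8, 11/2)

k = 6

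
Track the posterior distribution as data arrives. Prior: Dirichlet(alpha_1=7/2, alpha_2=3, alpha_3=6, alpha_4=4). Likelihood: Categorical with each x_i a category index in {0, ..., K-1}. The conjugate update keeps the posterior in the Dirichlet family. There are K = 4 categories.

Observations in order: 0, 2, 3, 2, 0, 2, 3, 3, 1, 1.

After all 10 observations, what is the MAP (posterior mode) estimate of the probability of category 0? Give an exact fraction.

1/5

obs 1: x=0 → posterior Dirichlet(9/2, 3, 6, 4)
obs 2: x=2 → posterior Dirichlet(9/2, 3, 7, 4)
obs 3: x=3 → posterior Dirichlet(9/2, 3, 7, 5)
obs 4: x=2 → posterior Dirichlet(9/2, 3, 8, 5)
obs 5: x=0 → posterior Dirichlet(11/2, 3, 8, 5)
obs 6: x=2 → posterior Dirichlet(11/2, 3, 9, 5)
obs 7: x=3 → posterior Dirichlet(11/2, 3, 9, 6)
obs 8: x=3 → posterior Dirichlet(11/2, 3, 9, 7)
obs 9: x=1 → posterior Dirichlet(11/2, 4, 9, 7)
obs 10: x=1 → posterior Dirichlet(11/2, 5, 9, 7)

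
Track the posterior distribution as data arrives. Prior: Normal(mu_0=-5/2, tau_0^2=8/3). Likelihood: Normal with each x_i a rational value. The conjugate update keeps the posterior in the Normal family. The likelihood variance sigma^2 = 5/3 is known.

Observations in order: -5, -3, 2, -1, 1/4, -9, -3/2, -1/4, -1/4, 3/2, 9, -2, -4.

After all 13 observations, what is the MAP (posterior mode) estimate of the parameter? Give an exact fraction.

-237/218

obs 1: x=-5 → posterior Normal(-105/26, 40/39)
obs 2: x=-3 → posterior Normal(-51/14, 40/63)
obs 3: x=2 → posterior Normal(-121/58, 40/87)
obs 4: x=-1 → posterior Normal(-137/74, 40/111)
obs 5: x=1/4 → posterior Normal(-133/90, 8/27)
obs 6: x=-9 → posterior Normal(-277/106, 40/159)
obs 7: x=-3/2 → posterior Normal(-301/122, 40/183)
obs 8: x=-1/4 → posterior Normal(-305/138, 40/207)
obs 9: x=-1/4 → posterior Normal(-309/154, 40/231)
obs 10: x=3/2 → posterior Normal(-57/34, 8/51)
obs 11: x=9 → posterior Normal(-47/62, 40/279)
obs 12: x=-2 → posterior Normal(-173/202, 40/303)
obs 13: x=-4 → posterior Normal(-237/218, 40/327)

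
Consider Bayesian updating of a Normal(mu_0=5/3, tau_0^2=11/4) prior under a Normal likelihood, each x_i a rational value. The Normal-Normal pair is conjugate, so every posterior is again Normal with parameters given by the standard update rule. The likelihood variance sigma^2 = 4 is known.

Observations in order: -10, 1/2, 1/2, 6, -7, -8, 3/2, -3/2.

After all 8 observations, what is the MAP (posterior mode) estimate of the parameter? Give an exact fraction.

obs 1: x=-10 → posterior Normal(-250/81, 44/27)
obs 2: x=1/2 → posterior Normal(-467/228, 22/19)
obs 3: x=1/2 → posterior Normal(-31/21, 44/49)
obs 4: x=6 → posterior Normal(-19/180, 11/15)
obs 5: x=-7 → posterior Normal(-250/213, 44/71)
obs 6: x=-8 → posterior Normal(-257/123, 22/41)
obs 7: x=3/2 → posterior Normal(-929/558, 44/93)
obs 8: x=-3/2 → posterior Normal(-257/156, 11/26)

-257/156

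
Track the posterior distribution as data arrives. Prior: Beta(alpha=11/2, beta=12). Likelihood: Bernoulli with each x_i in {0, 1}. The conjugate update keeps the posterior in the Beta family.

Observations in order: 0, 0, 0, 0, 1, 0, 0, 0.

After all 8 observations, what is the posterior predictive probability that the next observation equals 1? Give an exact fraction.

13/51

obs 1: x=0 → posterior Beta(11/2, 13)
obs 2: x=0 → posterior Beta(11/2, 14)
obs 3: x=0 → posterior Beta(11/2, 15)
obs 4: x=0 → posterior Beta(11/2, 16)
obs 5: x=1 → posterior Beta(13/2, 16)
obs 6: x=0 → posterior Beta(13/2, 17)
obs 7: x=0 → posterior Beta(13/2, 18)
obs 8: x=0 → posterior Beta(13/2, 19)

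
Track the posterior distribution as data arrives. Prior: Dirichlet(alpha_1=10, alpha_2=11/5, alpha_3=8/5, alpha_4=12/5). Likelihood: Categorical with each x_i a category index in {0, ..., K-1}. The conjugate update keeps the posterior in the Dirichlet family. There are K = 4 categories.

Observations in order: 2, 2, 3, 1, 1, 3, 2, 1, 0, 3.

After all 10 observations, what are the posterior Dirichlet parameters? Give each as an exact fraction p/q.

alpha_1=11, alpha_2=26/5, alpha_3=23/5, alpha_4=27/5

obs 1: x=2 → posterior Dirichlet(10, 11/5, 13/5, 12/5)
obs 2: x=2 → posterior Dirichlet(10, 11/5, 18/5, 12/5)
obs 3: x=3 → posterior Dirichlet(10, 11/5, 18/5, 17/5)
obs 4: x=1 → posterior Dirichlet(10, 16/5, 18/5, 17/5)
obs 5: x=1 → posterior Dirichlet(10, 21/5, 18/5, 17/5)
obs 6: x=3 → posterior Dirichlet(10, 21/5, 18/5, 22/5)
obs 7: x=2 → posterior Dirichlet(10, 21/5, 23/5, 22/5)
obs 8: x=1 → posterior Dirichlet(10, 26/5, 23/5, 22/5)
obs 9: x=0 → posterior Dirichlet(11, 26/5, 23/5, 22/5)
obs 10: x=3 → posterior Dirichlet(11, 26/5, 23/5, 27/5)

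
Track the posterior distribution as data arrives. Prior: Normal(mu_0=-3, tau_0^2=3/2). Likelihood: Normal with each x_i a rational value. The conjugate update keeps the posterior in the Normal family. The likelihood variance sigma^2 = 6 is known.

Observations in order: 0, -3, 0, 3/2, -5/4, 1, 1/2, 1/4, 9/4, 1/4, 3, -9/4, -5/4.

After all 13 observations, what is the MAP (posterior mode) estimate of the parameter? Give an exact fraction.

obs 1: x=0 → posterior Normal(-12/5, 6/5)
obs 2: x=-3 → posterior Normal(-5/2, 1)
obs 3: x=0 → posterior Normal(-15/7, 6/7)
obs 4: x=3/2 → posterior Normal(-27/16, 3/4)
obs 5: x=-5/4 → posterior Normal(-59/36, 2/3)
obs 6: x=1 → posterior Normal(-11/8, 3/5)
obs 7: x=1/2 → posterior Normal(-53/44, 6/11)
obs 8: x=1/4 → posterior Normal(-13/12, 1/2)
obs 9: x=9/4 → posterior Normal(-43/52, 6/13)
obs 10: x=1/4 → posterior Normal(-3/4, 3/7)
obs 11: x=3 → posterior Normal(-1/2, 2/5)
obs 12: x=-9/4 → posterior Normal(-39/64, 3/8)
obs 13: x=-5/4 → posterior Normal(-11/17, 6/17)

-11/17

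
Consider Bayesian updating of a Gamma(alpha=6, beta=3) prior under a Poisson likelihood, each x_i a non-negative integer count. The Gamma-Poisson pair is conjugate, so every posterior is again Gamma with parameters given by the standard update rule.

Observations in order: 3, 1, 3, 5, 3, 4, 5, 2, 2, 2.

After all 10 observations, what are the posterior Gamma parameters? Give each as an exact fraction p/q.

alpha=36, beta=13

obs 1: x=3 → posterior Gamma(9, 4)
obs 2: x=1 → posterior Gamma(10, 5)
obs 3: x=3 → posterior Gamma(13, 6)
obs 4: x=5 → posterior Gamma(18, 7)
obs 5: x=3 → posterior Gamma(21, 8)
obs 6: x=4 → posterior Gamma(25, 9)
obs 7: x=5 → posterior Gamma(30, 10)
obs 8: x=2 → posterior Gamma(32, 11)
obs 9: x=2 → posterior Gamma(34, 12)
obs 10: x=2 → posterior Gamma(36, 13)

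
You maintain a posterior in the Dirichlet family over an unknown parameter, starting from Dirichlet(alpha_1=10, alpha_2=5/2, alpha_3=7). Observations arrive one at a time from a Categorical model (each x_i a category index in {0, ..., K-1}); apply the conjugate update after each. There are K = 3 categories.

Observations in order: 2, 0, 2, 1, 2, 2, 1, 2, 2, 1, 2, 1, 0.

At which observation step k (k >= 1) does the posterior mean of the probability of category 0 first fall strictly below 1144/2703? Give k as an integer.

k = 7

obs 1: x=2 → posterior Dirichlet(10, 5/2, 8)
obs 2: x=0 → posterior Dirichlet(11, 5/2, 8)
obs 3: x=2 → posterior Dirichlet(11, 5/2, 9)
obs 4: x=1 → posterior Dirichlet(11, 7/2, 9)
obs 5: x=2 → posterior Dirichlet(11, 7/2, 10)
obs 6: x=2 → posterior Dirichlet(11, 7/2, 11)
obs 7: x=1 → posterior Dirichlet(11, 9/2, 11)
obs 8: x=2 → posterior Dirichlet(11, 9/2, 12)
obs 9: x=2 → posterior Dirichlet(11, 9/2, 13)
obs 10: x=1 → posterior Dirichlet(11, 11/2, 13)
obs 11: x=2 → posterior Dirichlet(11, 11/2, 14)
obs 12: x=1 → posterior Dirichlet(11, 13/2, 14)
obs 13: x=0 → posterior Dirichlet(12, 13/2, 14)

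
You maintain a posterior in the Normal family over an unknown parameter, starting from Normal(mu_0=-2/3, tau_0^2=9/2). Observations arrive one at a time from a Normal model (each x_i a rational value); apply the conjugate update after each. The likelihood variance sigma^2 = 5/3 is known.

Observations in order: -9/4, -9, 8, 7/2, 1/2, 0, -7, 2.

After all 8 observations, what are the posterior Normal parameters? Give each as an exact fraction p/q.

obs 1: x=-9/4 → posterior Normal(-809/444, 45/37)
obs 2: x=-9 → posterior Normal(-3725/768, 45/64)
obs 3: x=8 → posterior Normal(-1133/1092, 45/91)
obs 4: x=7/2 → posterior Normal(1/1416, 45/118)
obs 5: x=1/2 → posterior Normal(163/1740, 9/29)
obs 6: x=0 → posterior Normal(163/2064, 45/172)
obs 7: x=-7 → posterior Normal(-2105/2388, 45/199)
obs 8: x=2 → posterior Normal(-1457/2712, 45/226)

mu_0=-1457/2712, tau_0^2=45/226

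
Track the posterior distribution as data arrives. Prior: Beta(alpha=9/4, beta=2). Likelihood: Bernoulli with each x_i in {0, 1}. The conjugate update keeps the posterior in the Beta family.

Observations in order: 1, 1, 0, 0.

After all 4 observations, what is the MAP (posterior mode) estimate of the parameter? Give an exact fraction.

obs 1: x=1 → posterior Beta(13/4, 2)
obs 2: x=1 → posterior Beta(17/4, 2)
obs 3: x=0 → posterior Beta(17/4, 3)
obs 4: x=0 → posterior Beta(17/4, 4)

13/25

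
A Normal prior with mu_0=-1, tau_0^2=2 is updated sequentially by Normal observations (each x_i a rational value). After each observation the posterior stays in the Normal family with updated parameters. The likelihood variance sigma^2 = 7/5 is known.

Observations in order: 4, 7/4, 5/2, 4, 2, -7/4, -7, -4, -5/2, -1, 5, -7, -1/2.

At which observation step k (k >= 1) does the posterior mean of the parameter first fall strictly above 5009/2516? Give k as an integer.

obs 1: x=4 → posterior Normal(33/17, 14/17)
obs 2: x=7/4 → posterior Normal(101/54, 14/27)
obs 3: x=5/2 → posterior Normal(151/74, 14/37)
obs 4: x=4 → posterior Normal(231/94, 14/47)
obs 5: x=2 → posterior Normal(271/114, 14/57)
obs 6: x=-7/4 → posterior Normal(118/67, 14/67)
obs 7: x=-7 → posterior Normal(48/77, 2/11)
obs 8: x=-4 → posterior Normal(8/87, 14/87)
obs 9: x=-5/2 → posterior Normal(-17/97, 14/97)
obs 10: x=-1 → posterior Normal(-27/107, 14/107)
obs 11: x=5 → posterior Normal(23/117, 14/117)
obs 12: x=-7 → posterior Normal(-47/127, 14/127)
obs 13: x=-1/2 → posterior Normal(-52/137, 14/137)

k = 3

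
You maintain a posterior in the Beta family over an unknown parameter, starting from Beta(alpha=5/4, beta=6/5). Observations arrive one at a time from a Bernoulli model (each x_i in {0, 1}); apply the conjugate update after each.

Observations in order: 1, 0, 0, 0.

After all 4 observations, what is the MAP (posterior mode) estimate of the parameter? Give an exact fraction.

25/89

obs 1: x=1 → posterior Beta(9/4, 6/5)
obs 2: x=0 → posterior Beta(9/4, 11/5)
obs 3: x=0 → posterior Beta(9/4, 16/5)
obs 4: x=0 → posterior Beta(9/4, 21/5)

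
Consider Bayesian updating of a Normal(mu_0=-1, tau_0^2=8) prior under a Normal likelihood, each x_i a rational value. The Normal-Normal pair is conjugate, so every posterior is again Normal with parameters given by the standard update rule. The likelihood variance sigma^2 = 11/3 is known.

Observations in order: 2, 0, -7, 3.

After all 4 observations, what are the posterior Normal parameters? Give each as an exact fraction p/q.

mu_0=-59/107, tau_0^2=88/107

obs 1: x=2 → posterior Normal(37/35, 88/35)
obs 2: x=0 → posterior Normal(37/59, 88/59)
obs 3: x=-7 → posterior Normal(-131/83, 88/83)
obs 4: x=3 → posterior Normal(-59/107, 88/107)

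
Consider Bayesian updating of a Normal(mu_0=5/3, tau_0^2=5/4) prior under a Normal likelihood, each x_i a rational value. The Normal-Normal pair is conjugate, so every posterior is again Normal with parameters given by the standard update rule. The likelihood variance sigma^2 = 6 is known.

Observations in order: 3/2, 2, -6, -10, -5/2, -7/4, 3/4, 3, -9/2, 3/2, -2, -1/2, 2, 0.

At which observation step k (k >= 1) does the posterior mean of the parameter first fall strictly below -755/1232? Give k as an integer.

k = 5

obs 1: x=3/2 → posterior Normal(95/58, 30/29)
obs 2: x=2 → posterior Normal(115/68, 15/17)
obs 3: x=-6 → posterior Normal(55/78, 10/13)
obs 4: x=-10 → posterior Normal(-45/88, 15/22)
obs 5: x=-5/2 → posterior Normal(-5/7, 30/49)
obs 6: x=-7/4 → posterior Normal(-175/216, 5/9)
obs 7: x=3/4 → posterior Normal(-40/59, 30/59)
obs 8: x=3 → posterior Normal(-25/64, 15/32)
obs 9: x=-9/2 → posterior Normal(-95/138, 10/23)
obs 10: x=3/2 → posterior Normal(-20/37, 15/37)
obs 11: x=-2 → posterior Normal(-50/79, 30/79)
obs 12: x=-1/2 → posterior Normal(-5/8, 5/14)
obs 13: x=2 → posterior Normal(-85/178, 30/89)
obs 14: x=0 → posterior Normal(-85/188, 15/47)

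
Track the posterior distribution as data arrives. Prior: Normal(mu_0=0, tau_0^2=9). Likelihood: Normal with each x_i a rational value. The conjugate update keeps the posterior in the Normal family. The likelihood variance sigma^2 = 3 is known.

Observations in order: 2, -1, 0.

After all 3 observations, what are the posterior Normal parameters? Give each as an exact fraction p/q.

mu_0=3/10, tau_0^2=9/10

obs 1: x=2 → posterior Normal(3/2, 9/4)
obs 2: x=-1 → posterior Normal(3/7, 9/7)
obs 3: x=0 → posterior Normal(3/10, 9/10)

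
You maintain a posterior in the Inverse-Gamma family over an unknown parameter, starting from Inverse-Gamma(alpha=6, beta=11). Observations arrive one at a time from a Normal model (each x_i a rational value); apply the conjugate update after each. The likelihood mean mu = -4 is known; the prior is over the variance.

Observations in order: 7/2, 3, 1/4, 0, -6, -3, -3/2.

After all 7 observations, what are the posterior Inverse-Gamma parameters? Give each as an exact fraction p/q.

alpha=19/2, beta=2761/32

obs 1: x=7/2 → posterior Inverse-Gamma(13/2, 313/8)
obs 2: x=3 → posterior Inverse-Gamma(7, 509/8)
obs 3: x=1/4 → posterior Inverse-Gamma(15/2, 2325/32)
obs 4: x=0 → posterior Inverse-Gamma(8, 2581/32)
obs 5: x=-6 → posterior Inverse-Gamma(17/2, 2645/32)
obs 6: x=-3 → posterior Inverse-Gamma(9, 2661/32)
obs 7: x=-3/2 → posterior Inverse-Gamma(19/2, 2761/32)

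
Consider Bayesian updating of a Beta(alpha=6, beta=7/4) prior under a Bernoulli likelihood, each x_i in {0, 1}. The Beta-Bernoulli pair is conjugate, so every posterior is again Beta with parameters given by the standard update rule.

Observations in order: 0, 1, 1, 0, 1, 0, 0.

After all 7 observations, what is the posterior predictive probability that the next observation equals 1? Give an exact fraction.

obs 1: x=0 → posterior Beta(6, 11/4)
obs 2: x=1 → posterior Beta(7, 11/4)
obs 3: x=1 → posterior Beta(8, 11/4)
obs 4: x=0 → posterior Beta(8, 15/4)
obs 5: x=1 → posterior Beta(9, 15/4)
obs 6: x=0 → posterior Beta(9, 19/4)
obs 7: x=0 → posterior Beta(9, 23/4)

36/59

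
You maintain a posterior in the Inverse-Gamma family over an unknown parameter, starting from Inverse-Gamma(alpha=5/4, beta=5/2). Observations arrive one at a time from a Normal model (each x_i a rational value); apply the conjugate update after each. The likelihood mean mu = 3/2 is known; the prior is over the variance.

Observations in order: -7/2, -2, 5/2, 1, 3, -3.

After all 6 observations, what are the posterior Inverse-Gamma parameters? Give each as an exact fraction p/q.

alpha=17/4, beta=33

obs 1: x=-7/2 → posterior Inverse-Gamma(7/4, 15)
obs 2: x=-2 → posterior Inverse-Gamma(9/4, 169/8)
obs 3: x=5/2 → posterior Inverse-Gamma(11/4, 173/8)
obs 4: x=1 → posterior Inverse-Gamma(13/4, 87/4)
obs 5: x=3 → posterior Inverse-Gamma(15/4, 183/8)
obs 6: x=-3 → posterior Inverse-Gamma(17/4, 33)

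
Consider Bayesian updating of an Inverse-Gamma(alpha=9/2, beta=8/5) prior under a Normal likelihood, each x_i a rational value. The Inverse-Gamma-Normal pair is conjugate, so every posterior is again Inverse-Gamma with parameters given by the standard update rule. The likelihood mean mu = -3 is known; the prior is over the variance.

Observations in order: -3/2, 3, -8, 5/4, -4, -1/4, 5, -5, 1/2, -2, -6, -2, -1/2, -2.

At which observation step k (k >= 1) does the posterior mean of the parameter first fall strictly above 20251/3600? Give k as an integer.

k = 3

obs 1: x=-3/2 → posterior Inverse-Gamma(5, 109/40)
obs 2: x=3 → posterior Inverse-Gamma(11/2, 829/40)
obs 3: x=-8 → posterior Inverse-Gamma(6, 1329/40)
obs 4: x=5/4 → posterior Inverse-Gamma(13/2, 6761/160)
obs 5: x=-4 → posterior Inverse-Gamma(7, 6841/160)
obs 6: x=-1/4 → posterior Inverse-Gamma(15/2, 3723/80)
obs 7: x=5 → posterior Inverse-Gamma(8, 6283/80)
obs 8: x=-5 → posterior Inverse-Gamma(17/2, 6443/80)
obs 9: x=1/2 → posterior Inverse-Gamma(9, 6933/80)
obs 10: x=-2 → posterior Inverse-Gamma(19/2, 6973/80)
obs 11: x=-6 → posterior Inverse-Gamma(10, 7333/80)
obs 12: x=-2 → posterior Inverse-Gamma(21/2, 7373/80)
obs 13: x=-1/2 → posterior Inverse-Gamma(11, 7623/80)
obs 14: x=-2 → posterior Inverse-Gamma(23/2, 7663/80)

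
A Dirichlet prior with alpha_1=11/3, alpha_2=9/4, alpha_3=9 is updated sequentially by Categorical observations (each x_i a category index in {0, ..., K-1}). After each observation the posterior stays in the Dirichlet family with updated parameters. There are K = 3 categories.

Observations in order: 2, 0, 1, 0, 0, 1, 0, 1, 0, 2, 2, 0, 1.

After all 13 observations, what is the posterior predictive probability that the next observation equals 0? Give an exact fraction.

obs 1: x=2 → posterior Dirichlet(11/3, 9/4, 10)
obs 2: x=0 → posterior Dirichlet(14/3, 9/4, 10)
obs 3: x=1 → posterior Dirichlet(14/3, 13/4, 10)
obs 4: x=0 → posterior Dirichlet(17/3, 13/4, 10)
obs 5: x=0 → posterior Dirichlet(20/3, 13/4, 10)
obs 6: x=1 → posterior Dirichlet(20/3, 17/4, 10)
obs 7: x=0 → posterior Dirichlet(23/3, 17/4, 10)
obs 8: x=1 → posterior Dirichlet(23/3, 21/4, 10)
obs 9: x=0 → posterior Dirichlet(26/3, 21/4, 10)
obs 10: x=2 → posterior Dirichlet(26/3, 21/4, 11)
obs 11: x=2 → posterior Dirichlet(26/3, 21/4, 12)
obs 12: x=0 → posterior Dirichlet(29/3, 21/4, 12)
obs 13: x=1 → posterior Dirichlet(29/3, 25/4, 12)

116/335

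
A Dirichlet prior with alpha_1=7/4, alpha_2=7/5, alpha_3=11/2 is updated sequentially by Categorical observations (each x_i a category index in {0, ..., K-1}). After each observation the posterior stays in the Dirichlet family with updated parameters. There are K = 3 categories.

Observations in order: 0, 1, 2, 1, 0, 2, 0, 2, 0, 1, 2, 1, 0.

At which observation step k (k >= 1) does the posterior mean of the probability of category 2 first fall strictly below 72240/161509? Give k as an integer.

obs 1: x=0 → posterior Dirichlet(11/4, 7/5, 11/2)
obs 2: x=1 → posterior Dirichlet(11/4, 12/5, 11/2)
obs 3: x=2 → posterior Dirichlet(11/4, 12/5, 13/2)
obs 4: x=1 → posterior Dirichlet(11/4, 17/5, 13/2)
obs 5: x=0 → posterior Dirichlet(15/4, 17/5, 13/2)
obs 6: x=2 → posterior Dirichlet(15/4, 17/5, 15/2)
obs 7: x=0 → posterior Dirichlet(19/4, 17/5, 15/2)
obs 8: x=2 → posterior Dirichlet(19/4, 17/5, 17/2)
obs 9: x=0 → posterior Dirichlet(23/4, 17/5, 17/2)
obs 10: x=1 → posterior Dirichlet(23/4, 22/5, 17/2)
obs 11: x=2 → posterior Dirichlet(23/4, 22/5, 19/2)
obs 12: x=1 → posterior Dirichlet(23/4, 27/5, 19/2)
obs 13: x=0 → posterior Dirichlet(27/4, 27/5, 19/2)

k = 13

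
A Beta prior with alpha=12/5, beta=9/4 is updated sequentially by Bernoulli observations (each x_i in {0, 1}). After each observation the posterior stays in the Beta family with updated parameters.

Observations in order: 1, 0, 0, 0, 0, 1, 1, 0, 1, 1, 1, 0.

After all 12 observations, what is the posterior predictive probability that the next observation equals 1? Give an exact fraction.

56/111

obs 1: x=1 → posterior Beta(17/5, 9/4)
obs 2: x=0 → posterior Beta(17/5, 13/4)
obs 3: x=0 → posterior Beta(17/5, 17/4)
obs 4: x=0 → posterior Beta(17/5, 21/4)
obs 5: x=0 → posterior Beta(17/5, 25/4)
obs 6: x=1 → posterior Beta(22/5, 25/4)
obs 7: x=1 → posterior Beta(27/5, 25/4)
obs 8: x=0 → posterior Beta(27/5, 29/4)
obs 9: x=1 → posterior Beta(32/5, 29/4)
obs 10: x=1 → posterior Beta(37/5, 29/4)
obs 11: x=1 → posterior Beta(42/5, 29/4)
obs 12: x=0 → posterior Beta(42/5, 33/4)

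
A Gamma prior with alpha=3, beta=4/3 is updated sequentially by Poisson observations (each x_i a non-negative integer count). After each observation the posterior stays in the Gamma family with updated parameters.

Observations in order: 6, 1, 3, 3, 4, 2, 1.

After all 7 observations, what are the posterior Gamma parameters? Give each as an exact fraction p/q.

alpha=23, beta=25/3

obs 1: x=6 → posterior Gamma(9, 7/3)
obs 2: x=1 → posterior Gamma(10, 10/3)
obs 3: x=3 → posterior Gamma(13, 13/3)
obs 4: x=3 → posterior Gamma(16, 16/3)
obs 5: x=4 → posterior Gamma(20, 19/3)
obs 6: x=2 → posterior Gamma(22, 22/3)
obs 7: x=1 → posterior Gamma(23, 25/3)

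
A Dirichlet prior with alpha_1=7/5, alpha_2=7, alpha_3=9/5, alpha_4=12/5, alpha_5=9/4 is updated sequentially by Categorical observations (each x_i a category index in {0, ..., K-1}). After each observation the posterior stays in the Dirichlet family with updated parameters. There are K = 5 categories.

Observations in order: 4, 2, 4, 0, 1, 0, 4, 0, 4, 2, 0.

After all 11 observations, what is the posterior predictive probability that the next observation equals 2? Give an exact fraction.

76/517

obs 1: x=4 → posterior Dirichlet(7/5, 7, 9/5, 12/5, 13/4)
obs 2: x=2 → posterior Dirichlet(7/5, 7, 14/5, 12/5, 13/4)
obs 3: x=4 → posterior Dirichlet(7/5, 7, 14/5, 12/5, 17/4)
obs 4: x=0 → posterior Dirichlet(12/5, 7, 14/5, 12/5, 17/4)
obs 5: x=1 → posterior Dirichlet(12/5, 8, 14/5, 12/5, 17/4)
obs 6: x=0 → posterior Dirichlet(17/5, 8, 14/5, 12/5, 17/4)
obs 7: x=4 → posterior Dirichlet(17/5, 8, 14/5, 12/5, 21/4)
obs 8: x=0 → posterior Dirichlet(22/5, 8, 14/5, 12/5, 21/4)
obs 9: x=4 → posterior Dirichlet(22/5, 8, 14/5, 12/5, 25/4)
obs 10: x=2 → posterior Dirichlet(22/5, 8, 19/5, 12/5, 25/4)
obs 11: x=0 → posterior Dirichlet(27/5, 8, 19/5, 12/5, 25/4)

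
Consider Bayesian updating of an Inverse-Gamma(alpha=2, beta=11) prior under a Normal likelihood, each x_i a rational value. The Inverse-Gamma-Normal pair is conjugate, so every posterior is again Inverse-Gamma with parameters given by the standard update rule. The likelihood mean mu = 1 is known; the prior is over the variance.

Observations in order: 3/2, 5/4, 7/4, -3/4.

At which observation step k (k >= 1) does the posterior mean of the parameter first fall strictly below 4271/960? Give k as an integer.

k = 4

obs 1: x=3/2 → posterior Inverse-Gamma(5/2, 89/8)
obs 2: x=5/4 → posterior Inverse-Gamma(3, 357/32)
obs 3: x=7/4 → posterior Inverse-Gamma(7/2, 183/16)
obs 4: x=-3/4 → posterior Inverse-Gamma(4, 415/32)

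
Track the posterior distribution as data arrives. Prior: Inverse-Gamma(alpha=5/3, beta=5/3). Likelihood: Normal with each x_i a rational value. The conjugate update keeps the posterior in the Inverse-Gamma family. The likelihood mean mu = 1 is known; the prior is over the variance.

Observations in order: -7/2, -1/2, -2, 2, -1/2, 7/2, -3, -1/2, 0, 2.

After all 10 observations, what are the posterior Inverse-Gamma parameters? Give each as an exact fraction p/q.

alpha=20/3, beta=775/24

obs 1: x=-7/2 → posterior Inverse-Gamma(13/6, 283/24)
obs 2: x=-1/2 → posterior Inverse-Gamma(8/3, 155/12)
obs 3: x=-2 → posterior Inverse-Gamma(19/6, 209/12)
obs 4: x=2 → posterior Inverse-Gamma(11/3, 215/12)
obs 5: x=-1/2 → posterior Inverse-Gamma(25/6, 457/24)
obs 6: x=7/2 → posterior Inverse-Gamma(14/3, 133/6)
obs 7: x=-3 → posterior Inverse-Gamma(31/6, 181/6)
obs 8: x=-1/2 → posterior Inverse-Gamma(17/3, 751/24)
obs 9: x=0 → posterior Inverse-Gamma(37/6, 763/24)
obs 10: x=2 → posterior Inverse-Gamma(20/3, 775/24)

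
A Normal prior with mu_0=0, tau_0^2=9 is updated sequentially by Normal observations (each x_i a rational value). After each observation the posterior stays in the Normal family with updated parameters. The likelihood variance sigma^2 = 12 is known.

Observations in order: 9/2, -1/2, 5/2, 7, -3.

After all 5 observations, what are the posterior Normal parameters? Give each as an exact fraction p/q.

mu_0=63/38, tau_0^2=36/19

obs 1: x=9/2 → posterior Normal(27/14, 36/7)
obs 2: x=-1/2 → posterior Normal(6/5, 18/5)
obs 3: x=5/2 → posterior Normal(3/2, 36/13)
obs 4: x=7 → posterior Normal(81/32, 9/4)
obs 5: x=-3 → posterior Normal(63/38, 36/19)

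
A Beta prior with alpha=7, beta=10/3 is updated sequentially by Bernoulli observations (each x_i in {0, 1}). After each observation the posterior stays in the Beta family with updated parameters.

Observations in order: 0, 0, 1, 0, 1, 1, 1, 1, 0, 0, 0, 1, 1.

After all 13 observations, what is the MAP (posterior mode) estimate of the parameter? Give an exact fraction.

39/64

obs 1: x=0 → posterior Beta(7, 13/3)
obs 2: x=0 → posterior Beta(7, 16/3)
obs 3: x=1 → posterior Beta(8, 16/3)
obs 4: x=0 → posterior Beta(8, 19/3)
obs 5: x=1 → posterior Beta(9, 19/3)
obs 6: x=1 → posterior Beta(10, 19/3)
obs 7: x=1 → posterior Beta(11, 19/3)
obs 8: x=1 → posterior Beta(12, 19/3)
obs 9: x=0 → posterior Beta(12, 22/3)
obs 10: x=0 → posterior Beta(12, 25/3)
obs 11: x=0 → posterior Beta(12, 28/3)
obs 12: x=1 → posterior Beta(13, 28/3)
obs 13: x=1 → posterior Beta(14, 28/3)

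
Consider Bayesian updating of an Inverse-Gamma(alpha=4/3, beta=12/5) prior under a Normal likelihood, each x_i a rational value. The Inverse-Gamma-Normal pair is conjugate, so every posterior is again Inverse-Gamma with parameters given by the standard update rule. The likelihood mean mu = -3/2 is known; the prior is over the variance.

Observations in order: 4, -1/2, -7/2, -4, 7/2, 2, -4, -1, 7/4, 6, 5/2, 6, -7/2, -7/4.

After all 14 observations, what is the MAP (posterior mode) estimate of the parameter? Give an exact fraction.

obs 1: x=4 → posterior Inverse-Gamma(11/6, 701/40)
obs 2: x=-1/2 → posterior Inverse-Gamma(7/3, 721/40)
obs 3: x=-7/2 → posterior Inverse-Gamma(17/6, 801/40)
obs 4: x=-4 → posterior Inverse-Gamma(10/3, 463/20)
obs 5: x=7/2 → posterior Inverse-Gamma(23/6, 713/20)
obs 6: x=2 → posterior Inverse-Gamma(13/3, 1671/40)
obs 7: x=-4 → posterior Inverse-Gamma(29/6, 449/10)
obs 8: x=-1 → posterior Inverse-Gamma(16/3, 1801/40)
obs 9: x=7/4 → posterior Inverse-Gamma(35/6, 8049/160)
obs 10: x=6 → posterior Inverse-Gamma(19/3, 12549/160)
obs 11: x=5/2 → posterior Inverse-Gamma(41/6, 13829/160)
obs 12: x=6 → posterior Inverse-Gamma(22/3, 18329/160)
obs 13: x=-7/2 → posterior Inverse-Gamma(47/6, 18649/160)
obs 14: x=-7/4 → posterior Inverse-Gamma(25/3, 9327/80)

27981/2240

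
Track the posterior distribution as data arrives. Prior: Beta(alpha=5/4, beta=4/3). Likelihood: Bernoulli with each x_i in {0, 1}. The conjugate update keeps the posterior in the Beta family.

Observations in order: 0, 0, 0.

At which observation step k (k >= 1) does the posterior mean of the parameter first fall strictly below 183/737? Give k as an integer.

obs 1: x=0 → posterior Beta(5/4, 7/3)
obs 2: x=0 → posterior Beta(5/4, 10/3)
obs 3: x=0 → posterior Beta(5/4, 13/3)

k = 3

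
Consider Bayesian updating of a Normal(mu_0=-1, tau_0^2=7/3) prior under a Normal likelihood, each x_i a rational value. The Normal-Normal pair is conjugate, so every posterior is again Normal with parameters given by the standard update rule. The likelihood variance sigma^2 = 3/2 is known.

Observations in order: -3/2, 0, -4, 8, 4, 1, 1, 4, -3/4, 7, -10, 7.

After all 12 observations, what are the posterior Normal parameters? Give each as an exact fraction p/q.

obs 1: x=-3/2 → posterior Normal(-30/23, 21/23)
obs 2: x=0 → posterior Normal(-30/37, 21/37)
obs 3: x=-4 → posterior Normal(-86/51, 7/17)
obs 4: x=8 → posterior Normal(2/5, 21/65)
obs 5: x=4 → posterior Normal(82/79, 21/79)
obs 6: x=1 → posterior Normal(32/31, 7/31)
obs 7: x=1 → posterior Normal(110/107, 21/107)
obs 8: x=4 → posterior Normal(166/121, 21/121)
obs 9: x=-3/4 → posterior Normal(311/270, 7/45)
obs 10: x=7 → posterior Normal(507/298, 21/149)
obs 11: x=-10 → posterior Normal(227/326, 21/163)
obs 12: x=7 → posterior Normal(141/118, 7/59)

mu_0=141/118, tau_0^2=7/59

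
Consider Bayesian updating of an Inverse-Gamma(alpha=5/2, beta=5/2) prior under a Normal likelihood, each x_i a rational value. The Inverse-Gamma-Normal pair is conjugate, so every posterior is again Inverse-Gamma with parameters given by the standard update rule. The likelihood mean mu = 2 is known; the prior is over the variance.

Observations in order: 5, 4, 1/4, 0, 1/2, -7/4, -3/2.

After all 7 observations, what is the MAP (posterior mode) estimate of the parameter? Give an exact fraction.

obs 1: x=5 → posterior Inverse-Gamma(3, 7)
obs 2: x=4 → posterior Inverse-Gamma(7/2, 9)
obs 3: x=1/4 → posterior Inverse-Gamma(4, 337/32)
obs 4: x=0 → posterior Inverse-Gamma(9/2, 401/32)
obs 5: x=1/2 → posterior Inverse-Gamma(5, 437/32)
obs 6: x=-7/4 → posterior Inverse-Gamma(11/2, 331/16)
obs 7: x=-3/2 → posterior Inverse-Gamma(6, 429/16)

429/112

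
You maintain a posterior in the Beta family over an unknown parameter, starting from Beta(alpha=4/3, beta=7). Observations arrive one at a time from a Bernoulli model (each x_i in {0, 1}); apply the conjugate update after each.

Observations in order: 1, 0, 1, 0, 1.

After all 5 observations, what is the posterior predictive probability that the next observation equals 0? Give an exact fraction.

27/40

obs 1: x=1 → posterior Beta(7/3, 7)
obs 2: x=0 → posterior Beta(7/3, 8)
obs 3: x=1 → posterior Beta(10/3, 8)
obs 4: x=0 → posterior Beta(10/3, 9)
obs 5: x=1 → posterior Beta(13/3, 9)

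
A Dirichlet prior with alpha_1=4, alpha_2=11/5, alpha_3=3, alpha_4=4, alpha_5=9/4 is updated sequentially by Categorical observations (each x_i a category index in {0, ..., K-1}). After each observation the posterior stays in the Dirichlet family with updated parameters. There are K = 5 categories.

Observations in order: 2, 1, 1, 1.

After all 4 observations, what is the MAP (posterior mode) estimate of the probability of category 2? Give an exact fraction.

60/289

obs 1: x=2 → posterior Dirichlet(4, 11/5, 4, 4, 9/4)
obs 2: x=1 → posterior Dirichlet(4, 16/5, 4, 4, 9/4)
obs 3: x=1 → posterior Dirichlet(4, 21/5, 4, 4, 9/4)
obs 4: x=1 → posterior Dirichlet(4, 26/5, 4, 4, 9/4)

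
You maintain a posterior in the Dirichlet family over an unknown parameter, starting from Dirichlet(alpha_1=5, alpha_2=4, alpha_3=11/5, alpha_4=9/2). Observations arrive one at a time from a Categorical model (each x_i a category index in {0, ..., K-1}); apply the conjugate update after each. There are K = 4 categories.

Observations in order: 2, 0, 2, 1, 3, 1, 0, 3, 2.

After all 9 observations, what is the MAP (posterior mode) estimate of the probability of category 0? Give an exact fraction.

20/69

obs 1: x=2 → posterior Dirichlet(5, 4, 16/5, 9/2)
obs 2: x=0 → posterior Dirichlet(6, 4, 16/5, 9/2)
obs 3: x=2 → posterior Dirichlet(6, 4, 21/5, 9/2)
obs 4: x=1 → posterior Dirichlet(6, 5, 21/5, 9/2)
obs 5: x=3 → posterior Dirichlet(6, 5, 21/5, 11/2)
obs 6: x=1 → posterior Dirichlet(6, 6, 21/5, 11/2)
obs 7: x=0 → posterior Dirichlet(7, 6, 21/5, 11/2)
obs 8: x=3 → posterior Dirichlet(7, 6, 21/5, 13/2)
obs 9: x=2 → posterior Dirichlet(7, 6, 26/5, 13/2)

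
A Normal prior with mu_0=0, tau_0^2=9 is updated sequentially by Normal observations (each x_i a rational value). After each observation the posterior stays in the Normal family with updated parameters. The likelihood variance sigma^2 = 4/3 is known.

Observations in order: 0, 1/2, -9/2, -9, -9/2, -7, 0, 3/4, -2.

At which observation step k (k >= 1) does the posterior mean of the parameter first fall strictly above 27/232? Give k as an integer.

obs 1: x=0 → posterior Normal(0, 36/31)
obs 2: x=1/2 → posterior Normal(27/116, 18/29)
obs 3: x=-9/2 → posterior Normal(-108/85, 36/85)
obs 4: x=-9 → posterior Normal(-351/112, 9/28)
obs 5: x=-9/2 → posterior Normal(-945/278, 36/139)
obs 6: x=-7 → posterior Normal(-1323/332, 18/83)
obs 7: x=0 → posterior Normal(-1323/386, 36/193)
obs 8: x=3/4 → posterior Normal(-513/176, 9/55)
obs 9: x=-2 → posterior Normal(-2781/988, 36/247)

k = 2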